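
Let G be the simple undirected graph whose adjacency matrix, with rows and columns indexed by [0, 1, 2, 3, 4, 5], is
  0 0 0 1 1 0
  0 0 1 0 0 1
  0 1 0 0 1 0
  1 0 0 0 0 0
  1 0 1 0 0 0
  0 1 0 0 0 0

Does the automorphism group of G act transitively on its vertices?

Automorphisms preserve degree, but G has vertices of degree 1 and vertices of degree 2; no automorphism maps one to the other, so G is not vertex-transitive.

No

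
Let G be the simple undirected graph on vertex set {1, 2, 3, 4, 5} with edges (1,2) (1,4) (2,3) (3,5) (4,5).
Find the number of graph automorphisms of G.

Every vertex has degree 2 and the graph is connected, so G is the 5-cycle C_5. C_5 has 5 rotations and 5 reflections, so Aut(C_5) ≅ D_5 of order 10.

10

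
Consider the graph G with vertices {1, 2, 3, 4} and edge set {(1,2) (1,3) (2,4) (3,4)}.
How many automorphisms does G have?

G is 2-regular and bipartite on 2^2 = 4 vertices with girth 4; it is the hypercube graph Q_2. The symmetry group of the 2-cube is the hyperoctahedral group B_2 = Z_2 ≀ S_2, of order 2^2·2! = 8.

8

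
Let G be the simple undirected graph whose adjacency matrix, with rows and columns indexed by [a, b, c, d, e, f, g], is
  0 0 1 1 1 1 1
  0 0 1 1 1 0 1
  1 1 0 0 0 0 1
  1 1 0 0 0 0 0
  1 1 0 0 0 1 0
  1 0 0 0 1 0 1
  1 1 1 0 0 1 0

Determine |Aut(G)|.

The degree sequence is [5, 4, 3, 2, 3, 3, 4]. Checking the degree-preserving permutations of the vertex set shows that none except the identity preserves every edge, so Aut(G) is trivial.

1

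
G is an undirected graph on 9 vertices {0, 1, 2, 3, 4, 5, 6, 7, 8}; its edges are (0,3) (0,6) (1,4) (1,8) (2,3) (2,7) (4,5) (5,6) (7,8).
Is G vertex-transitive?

Yes

G is 2-regular and connected on 9 vertices, i.e. the cycle C_9. The automorphisms of the 9-cycle are exactly the symmetries of a regular 9-gon: the dihedral group D_9, |D_9| = 18. This group acts transitively on the 9 vertices.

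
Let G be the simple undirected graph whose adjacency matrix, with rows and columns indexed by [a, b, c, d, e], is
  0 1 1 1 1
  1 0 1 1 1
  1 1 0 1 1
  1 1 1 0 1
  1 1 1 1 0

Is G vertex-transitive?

Every vertex has degree 4, so G is the complete graph K_5. Any permutation of the 5 vertices preserves K_5, so Aut(K_5) = S_5 of order 5! = 120. This group acts transitively on the 5 vertices.

Yes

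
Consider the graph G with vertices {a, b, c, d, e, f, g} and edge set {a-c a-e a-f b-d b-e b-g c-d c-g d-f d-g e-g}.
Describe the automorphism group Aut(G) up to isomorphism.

1

The degree sequence is [3, 3, 3, 4, 3, 2, 4]. Checking the degree-preserving permutations of the vertex set shows that none except the identity preserves every edge, so Aut(G) is trivial.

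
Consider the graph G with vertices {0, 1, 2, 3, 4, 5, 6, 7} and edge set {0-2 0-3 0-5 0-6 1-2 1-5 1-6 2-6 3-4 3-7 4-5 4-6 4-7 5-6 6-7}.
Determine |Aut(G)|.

1

The degree sequence is [4, 3, 3, 3, 4, 4, 6, 3]. Checking the degree-preserving permutations of the vertex set shows that none except the identity preserves every edge, so Aut(G) is trivial.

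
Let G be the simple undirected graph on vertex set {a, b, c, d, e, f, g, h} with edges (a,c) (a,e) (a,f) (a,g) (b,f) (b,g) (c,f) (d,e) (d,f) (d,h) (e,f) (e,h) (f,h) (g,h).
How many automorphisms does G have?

Degrees alone do not determine every vertex (e.g. a and e both have degree 4), but their neighbour-degree multisets differ: N(a) has degrees [2, 3, 4, 6] while N(e) has degrees [3, 4, 4, 6]. Repeating this refinement separates all vertices, so the only automorphism is the identity.

1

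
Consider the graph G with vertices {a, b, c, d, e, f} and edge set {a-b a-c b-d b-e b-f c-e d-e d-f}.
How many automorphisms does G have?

1

The degree sequence is [2, 4, 2, 3, 3, 2]. Checking the degree-preserving permutations of the vertex set shows that none except the identity preserves every edge, so Aut(G) is trivial.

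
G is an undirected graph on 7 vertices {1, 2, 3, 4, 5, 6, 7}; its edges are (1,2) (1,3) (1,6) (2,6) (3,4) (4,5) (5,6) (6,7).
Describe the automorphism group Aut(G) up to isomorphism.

Degrees alone do not determine every vertex (e.g. 2 and 3 both have degree 2), but their neighbour-degree multisets differ: N(2) has degrees [3, 4] while N(3) has degrees [2, 3]. Repeating this refinement separates all vertices, so the only automorphism is the identity.

the trivial group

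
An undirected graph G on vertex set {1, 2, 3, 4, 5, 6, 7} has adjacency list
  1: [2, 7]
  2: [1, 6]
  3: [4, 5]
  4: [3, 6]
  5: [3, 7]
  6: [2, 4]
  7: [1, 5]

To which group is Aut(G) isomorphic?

G is 2-regular and connected on 7 vertices, i.e. the cycle C_7. The automorphisms of the 7-cycle are exactly the symmetries of a regular 7-gon: the dihedral group D_7, |D_7| = 14.

the dihedral group of order 14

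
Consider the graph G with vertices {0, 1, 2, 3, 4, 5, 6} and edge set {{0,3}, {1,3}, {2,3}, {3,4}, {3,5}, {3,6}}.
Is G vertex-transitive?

Vertex 3 is the only vertex of degree 6, so every automorphism fixes it; G is not vertex-transitive.

No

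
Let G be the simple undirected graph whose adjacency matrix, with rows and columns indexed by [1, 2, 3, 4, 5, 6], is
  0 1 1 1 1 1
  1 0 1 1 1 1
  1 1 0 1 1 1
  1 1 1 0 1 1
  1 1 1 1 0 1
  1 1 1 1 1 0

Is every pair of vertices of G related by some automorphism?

Yes

All 6 vertices are pairwise adjacent: G = K_6. Any permutation of the 6 vertices preserves K_6, so Aut(K_6) = S_6 of order 6! = 720. Under this action every vertex can be carried to every other, so G is vertex-transitive.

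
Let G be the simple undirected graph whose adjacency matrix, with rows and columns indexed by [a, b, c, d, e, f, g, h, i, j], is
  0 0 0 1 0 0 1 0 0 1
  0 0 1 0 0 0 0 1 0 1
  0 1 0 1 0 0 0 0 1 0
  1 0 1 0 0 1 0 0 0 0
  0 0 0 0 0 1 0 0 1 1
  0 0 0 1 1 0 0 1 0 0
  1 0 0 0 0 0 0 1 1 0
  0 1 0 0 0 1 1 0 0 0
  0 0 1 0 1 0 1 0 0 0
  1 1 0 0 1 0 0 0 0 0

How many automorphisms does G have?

G is 3-regular on 10 vertices with no triangles and no 4-cycles (girth 5): this is the Petersen graph. Viewing the Petersen graph as the Kneser graph K(5,2) — vertices are 2-subsets of {1,…,5}, edges join disjoint pairs — its automorphisms are exactly the permutations of the 5-element set, so Aut ≅ S_5 of order 120.

120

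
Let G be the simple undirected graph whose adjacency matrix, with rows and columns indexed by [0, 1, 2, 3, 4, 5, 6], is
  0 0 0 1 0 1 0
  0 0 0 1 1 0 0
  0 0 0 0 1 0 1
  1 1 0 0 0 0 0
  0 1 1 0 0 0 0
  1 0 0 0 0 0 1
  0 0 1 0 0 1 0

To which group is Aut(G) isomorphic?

G is 2-regular and connected on 7 vertices, i.e. the cycle C_7. C_7 has 7 rotations and 7 reflections, so Aut(C_7) ≅ D_7 of order 14.

D_7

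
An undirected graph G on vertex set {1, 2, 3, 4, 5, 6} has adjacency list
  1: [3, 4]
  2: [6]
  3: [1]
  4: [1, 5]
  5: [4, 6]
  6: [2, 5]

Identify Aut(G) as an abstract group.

C_2

The degree sequence is [2, 1, 1, 2, 2, 2]; the two degree-1 vertices 2 and 3 are the ends of a path, so G = P_6. A path has exactly one nontrivial symmetry — reversal — giving Aut(G) of order 2.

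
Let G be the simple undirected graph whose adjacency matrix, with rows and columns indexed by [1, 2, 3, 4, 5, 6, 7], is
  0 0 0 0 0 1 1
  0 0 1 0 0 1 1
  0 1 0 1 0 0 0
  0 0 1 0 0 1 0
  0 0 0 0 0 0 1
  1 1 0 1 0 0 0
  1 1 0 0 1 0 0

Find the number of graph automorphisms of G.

The degree sequence is [2, 3, 2, 2, 1, 3, 3]. Checking the degree-preserving permutations of the vertex set shows that none except the identity preserves every edge, so Aut(G) is trivial.

1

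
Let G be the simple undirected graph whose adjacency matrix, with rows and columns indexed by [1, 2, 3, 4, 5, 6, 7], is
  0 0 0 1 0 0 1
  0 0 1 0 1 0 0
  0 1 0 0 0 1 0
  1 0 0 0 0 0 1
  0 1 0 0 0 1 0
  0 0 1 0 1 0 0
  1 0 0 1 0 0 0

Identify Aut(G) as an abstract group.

G has two connected components, {2, 3, 5, 6} and {1, 4, 7}; each is 2-regular, so G = C_4 ⊔ C_3. The components are non-isomorphic (different sizes), so Aut(G) = Aut(C_3) × Aut(C_4) = D_3 × D_4 of order 6·8 = 48.

D_3 × D_4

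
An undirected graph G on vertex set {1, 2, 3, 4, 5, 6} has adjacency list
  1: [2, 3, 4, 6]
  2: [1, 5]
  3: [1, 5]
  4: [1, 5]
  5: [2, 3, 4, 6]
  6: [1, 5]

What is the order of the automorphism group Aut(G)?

48

The vertices split by degree into {1, 5} (degree 4) and {2, 3, 4, 6} (degree 2); every edge runs between the two parts, so G is the complete bipartite graph K_{2,4}. The parts have unequal sizes, so no automorphism swaps them; each part is permuted independently, giving S_4 × S_2 of order 4!·2! = 48.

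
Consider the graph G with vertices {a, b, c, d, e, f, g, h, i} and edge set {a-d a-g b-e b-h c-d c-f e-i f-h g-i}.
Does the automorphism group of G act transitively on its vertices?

Every vertex has degree 2 and the graph is connected, so G is the 9-cycle C_9. The automorphisms of the 9-cycle are exactly the symmetries of a regular 9-gon: the dihedral group D_9, |D_9| = 18. This group acts transitively on the 9 vertices.

Yes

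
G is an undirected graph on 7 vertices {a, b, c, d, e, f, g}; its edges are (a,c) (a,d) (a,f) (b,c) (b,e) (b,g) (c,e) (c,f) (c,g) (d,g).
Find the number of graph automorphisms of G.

1

The degree sequence is [3, 3, 5, 2, 2, 2, 3]. Checking the degree-preserving permutations of the vertex set shows that none except the identity preserves every edge, so Aut(G) is trivial.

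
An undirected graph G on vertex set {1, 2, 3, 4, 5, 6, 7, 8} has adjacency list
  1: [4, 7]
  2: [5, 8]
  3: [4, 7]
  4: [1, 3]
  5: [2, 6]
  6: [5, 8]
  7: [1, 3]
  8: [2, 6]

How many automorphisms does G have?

128

G has two connected components, {1, 3, 4, 7} and {2, 5, 6, 8}; each is 2-regular, so G = C_4 ⊔ C_4. Aut of a disjoint union of two copies of C_4 is the wreath product D_4 ≀ Z_2, of order 2·8² = 128.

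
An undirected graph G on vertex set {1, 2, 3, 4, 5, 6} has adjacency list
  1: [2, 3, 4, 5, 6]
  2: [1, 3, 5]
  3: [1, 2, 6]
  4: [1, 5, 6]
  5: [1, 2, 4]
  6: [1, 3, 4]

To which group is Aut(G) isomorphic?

Vertex 1 is the unique vertex of degree 5; the remaining 5 vertices each have degree 3 and induce a cycle, so G is the wheel on 6 vertices with hub 1. Every automorphism fixes the hub and acts on the rim 5-cycle, so Aut(G) ≅ Aut(C_5) = D_5 of order 10.

D_5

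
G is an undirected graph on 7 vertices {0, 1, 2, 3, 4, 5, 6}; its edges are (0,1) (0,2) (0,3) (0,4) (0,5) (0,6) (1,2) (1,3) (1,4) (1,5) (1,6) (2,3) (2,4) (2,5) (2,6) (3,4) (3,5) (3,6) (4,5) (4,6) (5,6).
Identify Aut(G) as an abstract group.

the symmetric group on 7 letters

Every vertex has degree 6, so G is the complete graph K_7. Every bijection on the vertex set is an automorphism of K_7; hence Aut(K_7) ≅ S_7, order 5040.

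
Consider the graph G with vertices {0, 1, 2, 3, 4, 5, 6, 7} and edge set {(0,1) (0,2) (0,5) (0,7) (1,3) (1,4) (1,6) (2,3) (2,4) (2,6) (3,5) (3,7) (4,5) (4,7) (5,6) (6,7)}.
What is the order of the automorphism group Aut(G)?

1152

G is 4-regular and bipartite with parts {0, 3, 4, 6} and {1, 2, 5, 7} (each part is independent and every cross-pair is an edge), so G = K_{4,4}. Each part can be permuted independently (S_4 × S_4) and the two equal-size parts can also be swapped, giving (S_4 × S_4) ⋊ Z_2 of order 2·(4!)² = 1152.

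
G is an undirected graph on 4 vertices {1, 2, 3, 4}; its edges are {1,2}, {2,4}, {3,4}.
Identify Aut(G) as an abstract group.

the cyclic group of order 2

The degree sequence is [1, 2, 1, 2]; the two degree-1 vertices 1 and 3 are the ends of a path, so G = P_4. A path has exactly one nontrivial symmetry — reversal — giving Aut(G) of order 2.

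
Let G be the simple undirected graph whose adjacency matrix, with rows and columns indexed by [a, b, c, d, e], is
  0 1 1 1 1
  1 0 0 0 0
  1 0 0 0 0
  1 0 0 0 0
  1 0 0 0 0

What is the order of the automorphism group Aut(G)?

24

Vertex a has degree 4 and every other vertex has degree 1, so G is the star K_{1,4} with centre a. Any automorphism fixes the centre and permutes the 4 leaves freely, so Aut(G) ≅ S_4 of order 4! = 24.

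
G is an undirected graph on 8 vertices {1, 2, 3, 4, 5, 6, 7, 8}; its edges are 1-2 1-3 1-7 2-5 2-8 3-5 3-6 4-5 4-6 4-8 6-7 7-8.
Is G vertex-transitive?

Yes

G is 3-regular and bipartite on 2^3 = 8 vertices with girth 4; it is the hypercube graph Q_3. The symmetry group of the 3-cube is the hyperoctahedral group B_3 = Z_2 ≀ S_3, of order 2^3·3! = 48. Under this action every vertex can be carried to every other, so G is vertex-transitive.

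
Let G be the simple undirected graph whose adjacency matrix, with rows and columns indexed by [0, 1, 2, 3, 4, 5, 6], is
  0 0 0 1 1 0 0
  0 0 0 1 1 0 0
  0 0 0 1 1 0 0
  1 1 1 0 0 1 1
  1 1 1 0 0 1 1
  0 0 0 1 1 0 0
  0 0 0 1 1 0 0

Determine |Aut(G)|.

The vertices split by degree into {3, 4} (degree 5) and {0, 1, 2, 5, 6} (degree 2); every edge runs between the two parts, so G is the complete bipartite graph K_{2,5}. Automorphisms preserve the bipartition setwise (since the parts differ in size) and act as S_5 × S_2 within it; |Aut| = 240.

240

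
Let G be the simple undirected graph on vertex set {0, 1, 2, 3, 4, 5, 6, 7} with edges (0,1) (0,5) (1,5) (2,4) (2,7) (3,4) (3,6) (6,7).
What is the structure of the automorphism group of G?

G has two connected components, {2, 3, 4, 6, 7} and {0, 1, 5}; each is 2-regular, so G = C_5 ⊔ C_3. The components are non-isomorphic (different sizes), so Aut(G) = Aut(C_3) × Aut(C_5) = D_3 × D_5 of order 6·10 = 60.

D_3 × D_5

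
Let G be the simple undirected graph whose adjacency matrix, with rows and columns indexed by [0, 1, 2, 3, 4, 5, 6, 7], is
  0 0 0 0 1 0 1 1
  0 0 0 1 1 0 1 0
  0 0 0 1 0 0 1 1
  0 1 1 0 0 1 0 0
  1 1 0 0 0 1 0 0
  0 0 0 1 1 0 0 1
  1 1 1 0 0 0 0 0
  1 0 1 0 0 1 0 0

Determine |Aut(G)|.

G is 3-regular and bipartite on 2^3 = 8 vertices with girth 4; it is the hypercube graph Q_3. Aut(Q_3) consists of the signed permutations of the 3 coordinate axes: 3! permutations times 2^3 sign flips, so |Aut| = 2^3·3! = 48.

48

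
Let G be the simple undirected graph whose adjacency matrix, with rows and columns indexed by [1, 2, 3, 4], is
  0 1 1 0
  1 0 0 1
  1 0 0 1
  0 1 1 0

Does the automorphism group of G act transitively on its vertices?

G is 2-regular and bipartite on 2^2 = 4 vertices with girth 4; it is the hypercube graph Q_2. Aut(Q_2) consists of the signed permutations of the 2 coordinate axes: 2! permutations times 2^2 sign flips, so |Aut| = 2^2·2! = 8. This group acts transitively on the 4 vertices.

Yes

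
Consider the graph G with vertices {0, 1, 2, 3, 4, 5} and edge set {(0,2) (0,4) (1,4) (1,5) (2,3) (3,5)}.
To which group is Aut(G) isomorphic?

the dihedral group of order 12

G is 2-regular and connected on 6 vertices, i.e. the cycle C_6. The automorphisms of the 6-cycle are exactly the symmetries of a regular 6-gon: the dihedral group D_6, |D_6| = 12.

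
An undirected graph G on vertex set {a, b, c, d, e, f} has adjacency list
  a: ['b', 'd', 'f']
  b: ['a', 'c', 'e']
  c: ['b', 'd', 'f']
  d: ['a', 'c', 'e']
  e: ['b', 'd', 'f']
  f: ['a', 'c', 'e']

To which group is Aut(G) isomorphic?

G is 3-regular and bipartite with parts {a, c, e} and {b, d, f} (each part is independent and every cross-pair is an edge), so G = K_{3,3}. Aut(K_{3,3}) is the wreath product S_3 ≀ Z_2: permute within each part, then optionally swap the parts; |Aut| = 2·(3!)² = 72.

S_3 ≀ Z_2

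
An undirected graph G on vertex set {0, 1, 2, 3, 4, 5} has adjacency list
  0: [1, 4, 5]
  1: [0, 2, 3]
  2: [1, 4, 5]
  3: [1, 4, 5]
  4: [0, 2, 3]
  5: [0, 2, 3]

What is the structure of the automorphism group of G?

G is 3-regular and bipartite with parts {0, 2, 3} and {1, 4, 5} (each part is independent and every cross-pair is an edge), so G = K_{3,3}. Aut(K_{3,3}) is the wreath product S_3 ≀ Z_2: permute within each part, then optionally swap the parts; |Aut| = 2·(3!)² = 72.

(S_3 × S_3) ⋊ Z_2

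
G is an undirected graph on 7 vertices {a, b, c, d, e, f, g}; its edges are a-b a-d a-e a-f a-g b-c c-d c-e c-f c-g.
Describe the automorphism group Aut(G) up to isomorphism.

The vertices split by degree into {a, c} (degree 5) and {b, d, e, f, g} (degree 2); every edge runs between the two parts, so G is the complete bipartite graph K_{2,5}. Automorphisms preserve the bipartition setwise (since the parts differ in size) and act as S_5 × S_2 within it; |Aut| = 240.

S_5 × S_2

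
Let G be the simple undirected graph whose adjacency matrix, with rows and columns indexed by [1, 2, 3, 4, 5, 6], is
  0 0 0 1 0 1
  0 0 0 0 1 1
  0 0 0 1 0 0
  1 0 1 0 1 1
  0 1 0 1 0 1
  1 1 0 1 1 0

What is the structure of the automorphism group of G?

{e}

Degrees alone do not determine every vertex (e.g. 1 and 2 both have degree 2), but their neighbour-degree multisets differ: N(1) has degrees [4, 4] while N(2) has degrees [3, 4]. Repeating this refinement separates all vertices, so the only automorphism is the identity.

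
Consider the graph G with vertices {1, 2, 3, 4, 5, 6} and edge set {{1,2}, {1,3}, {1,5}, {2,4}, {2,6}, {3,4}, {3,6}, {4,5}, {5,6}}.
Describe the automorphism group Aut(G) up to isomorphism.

S_3 ≀ Z_2

G is 3-regular and bipartite with parts {2, 3, 5} and {1, 4, 6} (each part is independent and every cross-pair is an edge), so G = K_{3,3}. Each part can be permuted independently (S_3 × S_3) and the two equal-size parts can also be swapped, giving (S_3 × S_3) ⋊ Z_2 of order 2·(3!)² = 72.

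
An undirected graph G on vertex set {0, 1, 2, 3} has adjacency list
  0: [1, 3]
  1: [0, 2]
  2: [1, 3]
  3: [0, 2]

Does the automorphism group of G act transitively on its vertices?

G is 2-regular and bipartite on 2^2 = 4 vertices with girth 4; it is the hypercube graph Q_2. The symmetry group of the 2-cube is the hyperoctahedral group B_2 = Z_2 ≀ S_2, of order 2^2·2! = 8. This group acts transitively on the 4 vertices.

Yes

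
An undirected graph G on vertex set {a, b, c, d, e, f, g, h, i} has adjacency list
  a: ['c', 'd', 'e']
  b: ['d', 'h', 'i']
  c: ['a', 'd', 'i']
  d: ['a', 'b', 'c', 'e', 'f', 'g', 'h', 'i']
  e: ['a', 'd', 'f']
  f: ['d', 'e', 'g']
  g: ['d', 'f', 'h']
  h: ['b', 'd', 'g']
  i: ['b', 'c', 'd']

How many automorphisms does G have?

Vertex d is the unique vertex of degree 8; the remaining 8 vertices each have degree 3 and induce a cycle, so G is the wheel on 9 vertices with hub d. With the hub fixed, the remaining symmetry is that of the rim cycle C_8, giving the dihedral group D_8.

16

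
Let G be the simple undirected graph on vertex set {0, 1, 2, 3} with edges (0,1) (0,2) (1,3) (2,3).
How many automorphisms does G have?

G is 2-regular and connected on 4 vertices, i.e. the cycle C_4. C_4 has 4 rotations and 4 reflections, so Aut(C_4) ≅ D_4 of order 8.

8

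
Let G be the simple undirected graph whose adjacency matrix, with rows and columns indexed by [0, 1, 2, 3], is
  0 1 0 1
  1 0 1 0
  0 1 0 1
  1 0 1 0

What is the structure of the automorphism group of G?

G is 2-regular and connected on 4 vertices, i.e. the cycle C_4. The automorphisms of the 4-cycle are exactly the symmetries of a regular 4-gon: the dihedral group D_4, |D_4| = 8.

the dihedral group of order 8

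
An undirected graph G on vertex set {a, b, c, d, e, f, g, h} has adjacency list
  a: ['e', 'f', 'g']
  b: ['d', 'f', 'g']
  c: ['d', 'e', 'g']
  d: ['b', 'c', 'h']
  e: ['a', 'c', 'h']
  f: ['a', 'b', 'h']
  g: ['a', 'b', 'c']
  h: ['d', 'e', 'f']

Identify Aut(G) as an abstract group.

G is 3-regular and bipartite on 2^3 = 8 vertices with girth 4; it is the hypercube graph Q_3. The symmetry group of the 3-cube is the hyperoctahedral group B_3 = Z_2 ≀ S_3, of order 2^3·3! = 48.

Z_2^3 ⋊ S_3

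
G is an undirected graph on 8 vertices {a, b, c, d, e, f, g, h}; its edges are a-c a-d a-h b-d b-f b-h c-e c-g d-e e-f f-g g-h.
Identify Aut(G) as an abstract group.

Z_2^3 ⋊ S_3

G is 3-regular and bipartite on 2^3 = 8 vertices with girth 4; it is the hypercube graph Q_3. The symmetry group of the 3-cube is the hyperoctahedral group B_3 = Z_2 ≀ S_3, of order 2^3·3! = 48.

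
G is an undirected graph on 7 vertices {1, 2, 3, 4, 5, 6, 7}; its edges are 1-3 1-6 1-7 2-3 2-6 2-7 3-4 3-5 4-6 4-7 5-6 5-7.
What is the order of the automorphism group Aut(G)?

144

The vertices split by degree into {3, 6, 7} (degree 4) and {1, 2, 4, 5} (degree 3); every edge runs between the two parts, so G is the complete bipartite graph K_{3,4}. Automorphisms preserve the bipartition setwise (since the parts differ in size) and act as S_4 × S_3 within it; |Aut| = 144.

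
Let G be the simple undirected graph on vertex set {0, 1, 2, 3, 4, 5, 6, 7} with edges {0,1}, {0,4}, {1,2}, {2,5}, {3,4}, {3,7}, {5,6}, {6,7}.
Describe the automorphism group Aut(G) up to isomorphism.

the dihedral group of order 16

Every vertex has degree 2 and the graph is connected, so G is the 8-cycle C_8. The automorphisms of the 8-cycle are exactly the symmetries of a regular 8-gon: the dihedral group D_8, |D_8| = 16.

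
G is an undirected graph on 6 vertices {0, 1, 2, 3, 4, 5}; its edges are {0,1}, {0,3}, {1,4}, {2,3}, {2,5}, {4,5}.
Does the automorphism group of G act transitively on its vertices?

Every vertex has degree 2 and the graph is connected, so G is the 6-cycle C_6. The automorphisms of the 6-cycle are exactly the symmetries of a regular 6-gon: the dihedral group D_6, |D_6| = 12. Under this action every vertex can be carried to every other, so G is vertex-transitive.

Yes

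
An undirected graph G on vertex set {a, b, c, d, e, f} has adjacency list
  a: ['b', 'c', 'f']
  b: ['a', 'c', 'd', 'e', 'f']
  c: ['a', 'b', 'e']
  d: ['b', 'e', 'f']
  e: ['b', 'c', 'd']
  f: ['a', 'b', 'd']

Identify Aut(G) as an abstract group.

Vertex b is the unique vertex of degree 5; the remaining 5 vertices each have degree 3 and induce a cycle, so G is the wheel on 6 vertices with hub b. Every automorphism fixes the hub and acts on the rim 5-cycle, so Aut(G) ≅ Aut(C_5) = D_5 of order 10.

D_5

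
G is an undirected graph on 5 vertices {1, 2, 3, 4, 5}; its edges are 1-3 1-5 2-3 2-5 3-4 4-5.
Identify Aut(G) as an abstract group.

S_2 × S_3

The vertices split by degree into {3, 5} (degree 3) and {1, 2, 4} (degree 2); every edge runs between the two parts, so G is the complete bipartite graph K_{2,3}. The parts have unequal sizes, so no automorphism swaps them; each part is permuted independently, giving S_2 × S_3 of order 2!·3! = 12.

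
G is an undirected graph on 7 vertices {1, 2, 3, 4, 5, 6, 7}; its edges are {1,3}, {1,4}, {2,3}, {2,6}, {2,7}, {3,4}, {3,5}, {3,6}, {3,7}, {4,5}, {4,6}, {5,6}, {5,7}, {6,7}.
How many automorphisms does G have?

Degrees alone do not determine every vertex (e.g. 4 and 5 both have degree 4), but their neighbour-degree multisets differ: N(4) has degrees [2, 4, 5, 6] while N(5) has degrees [4, 4, 5, 6]. Repeating this refinement separates all vertices, so the only automorphism is the identity.

1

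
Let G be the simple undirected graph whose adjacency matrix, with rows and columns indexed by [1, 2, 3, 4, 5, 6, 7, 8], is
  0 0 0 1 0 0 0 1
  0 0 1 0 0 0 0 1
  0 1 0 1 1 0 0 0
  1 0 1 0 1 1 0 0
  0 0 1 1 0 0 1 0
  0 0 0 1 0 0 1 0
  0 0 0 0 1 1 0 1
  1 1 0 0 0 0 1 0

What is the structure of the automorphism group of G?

the trivial group

The degree sequence is [2, 2, 3, 4, 3, 2, 3, 3]. Checking the degree-preserving permutations of the vertex set shows that none except the identity preserves every edge, so Aut(G) is trivial.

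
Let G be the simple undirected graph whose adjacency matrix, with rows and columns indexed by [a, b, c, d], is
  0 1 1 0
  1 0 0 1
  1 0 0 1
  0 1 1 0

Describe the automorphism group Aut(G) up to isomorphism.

G is 2-regular and bipartite with parts {a, d} and {b, c} (each part is independent and every cross-pair is an edge), so G = K_{2,2}. Aut(K_{2,2}) is the wreath product S_2 ≀ Z_2: permute within each part, then optionally swap the parts; |Aut| = 2·(2!)² = 8.

(S_2 × S_2) ⋊ Z_2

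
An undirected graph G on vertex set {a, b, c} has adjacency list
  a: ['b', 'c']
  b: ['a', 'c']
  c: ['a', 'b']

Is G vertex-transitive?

Every vertex has degree 2, so G is the complete graph K_3. Any permutation of the 3 vertices preserves K_3, so Aut(K_3) = S_3 of order 3! = 6. This group acts transitively on the 3 vertices.

Yes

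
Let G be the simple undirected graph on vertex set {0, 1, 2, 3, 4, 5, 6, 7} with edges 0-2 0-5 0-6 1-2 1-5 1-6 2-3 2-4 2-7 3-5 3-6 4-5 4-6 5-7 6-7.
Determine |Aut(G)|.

720

The vertices split by degree into {2, 5, 6} (degree 5) and {0, 1, 3, 4, 7} (degree 3); every edge runs between the two parts, so G is the complete bipartite graph K_{3,5}. Automorphisms preserve the bipartition setwise (since the parts differ in size) and act as S_5 × S_3 within it; |Aut| = 720.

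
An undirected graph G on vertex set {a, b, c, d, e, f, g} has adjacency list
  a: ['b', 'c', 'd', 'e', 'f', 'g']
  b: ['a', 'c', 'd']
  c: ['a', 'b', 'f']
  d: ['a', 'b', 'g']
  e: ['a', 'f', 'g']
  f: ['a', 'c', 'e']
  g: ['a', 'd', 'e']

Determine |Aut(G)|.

Vertex a is the unique vertex of degree 6; the remaining 6 vertices each have degree 3 and induce a cycle, so G is the wheel on 7 vertices with hub a. With the hub fixed, the remaining symmetry is that of the rim cycle C_6, giving the dihedral group D_6.

12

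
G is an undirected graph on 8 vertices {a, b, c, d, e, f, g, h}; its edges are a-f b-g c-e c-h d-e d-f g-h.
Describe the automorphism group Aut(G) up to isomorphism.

the cyclic group of order 2

The degree sequence is [1, 1, 2, 2, 2, 2, 2, 2]; the two degree-1 vertices a and b are the ends of a path, so G = P_8. A path has exactly one nontrivial symmetry — reversal — giving Aut(G) of order 2.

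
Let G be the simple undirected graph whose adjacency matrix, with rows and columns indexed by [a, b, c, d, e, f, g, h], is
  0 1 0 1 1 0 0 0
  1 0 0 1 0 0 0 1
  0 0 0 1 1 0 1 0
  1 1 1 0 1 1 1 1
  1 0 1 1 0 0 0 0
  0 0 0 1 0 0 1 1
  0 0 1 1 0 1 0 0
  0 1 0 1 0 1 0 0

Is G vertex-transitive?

Vertex d is the only vertex of degree 7, so every automorphism fixes it; G is not vertex-transitive.

No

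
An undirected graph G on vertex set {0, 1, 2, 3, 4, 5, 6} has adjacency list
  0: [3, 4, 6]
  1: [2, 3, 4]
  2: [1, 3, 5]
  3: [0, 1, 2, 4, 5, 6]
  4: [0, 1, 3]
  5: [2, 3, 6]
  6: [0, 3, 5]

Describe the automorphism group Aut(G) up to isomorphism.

Vertex 3 is the unique vertex of degree 6; the remaining 6 vertices each have degree 3 and induce a cycle, so G is the wheel on 7 vertices with hub 3. With the hub fixed, the remaining symmetry is that of the rim cycle C_6, giving the dihedral group D_6.

D_6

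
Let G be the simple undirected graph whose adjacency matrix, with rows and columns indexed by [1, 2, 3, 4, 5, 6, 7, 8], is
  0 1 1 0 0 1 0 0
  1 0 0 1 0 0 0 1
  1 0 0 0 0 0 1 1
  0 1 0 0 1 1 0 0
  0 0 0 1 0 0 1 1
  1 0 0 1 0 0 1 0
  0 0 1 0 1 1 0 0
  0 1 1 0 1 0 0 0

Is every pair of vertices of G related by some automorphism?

G is 3-regular and bipartite on 2^3 = 8 vertices with girth 4; it is the hypercube graph Q_3. The symmetry group of the 3-cube is the hyperoctahedral group B_3 = Z_2 ≀ S_3, of order 2^3·3! = 48. This group acts transitively on the 8 vertices.

Yes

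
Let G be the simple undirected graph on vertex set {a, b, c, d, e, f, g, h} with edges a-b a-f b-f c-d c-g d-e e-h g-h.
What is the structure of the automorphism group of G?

G has two connected components, {c, d, e, g, h} and {a, b, f}; each is 2-regular, so G = C_5 ⊔ C_3. No automorphism exchanges components of different sizes, hence Aut(G) is the direct product D_5 × D_3, order 60.

D_5 × D_3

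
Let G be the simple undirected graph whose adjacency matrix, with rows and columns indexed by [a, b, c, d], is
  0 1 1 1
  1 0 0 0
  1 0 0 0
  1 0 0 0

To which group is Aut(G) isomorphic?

Vertex a has degree 3 and every other vertex has degree 1, so G is the star K_{1,3} with centre a. Any automorphism fixes the centre and permutes the 3 leaves freely, so Aut(G) ≅ S_3 of order 3! = 6.

S_3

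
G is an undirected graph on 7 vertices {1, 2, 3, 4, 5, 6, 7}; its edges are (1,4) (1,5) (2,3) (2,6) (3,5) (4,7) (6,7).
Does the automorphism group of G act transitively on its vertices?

Yes

G is 2-regular and connected on 7 vertices, i.e. the cycle C_7. C_7 has 7 rotations and 7 reflections, so Aut(C_7) ≅ D_7 of order 14. This group acts transitively on the 7 vertices.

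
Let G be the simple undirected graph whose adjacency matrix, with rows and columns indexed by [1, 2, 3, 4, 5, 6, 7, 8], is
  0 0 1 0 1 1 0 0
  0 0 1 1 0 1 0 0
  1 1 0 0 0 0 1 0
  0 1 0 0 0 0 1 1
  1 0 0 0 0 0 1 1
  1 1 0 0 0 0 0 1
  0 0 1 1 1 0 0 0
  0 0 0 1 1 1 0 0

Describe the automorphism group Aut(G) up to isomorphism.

G is 3-regular and bipartite on 2^3 = 8 vertices with girth 4; it is the hypercube graph Q_3. The symmetry group of the 3-cube is the hyperoctahedral group B_3 = Z_2 ≀ S_3, of order 2^3·3! = 48.

the hyperoctahedral group B_3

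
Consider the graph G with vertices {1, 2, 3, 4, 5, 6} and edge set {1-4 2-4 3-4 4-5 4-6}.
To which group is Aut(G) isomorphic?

S_5

Vertex 4 has degree 5 and every other vertex has degree 1, so G is the star K_{1,5} with centre 4. The 5 leaves are pairwise interchangeable while the centre is fixed, giving Aut(G) = S_5.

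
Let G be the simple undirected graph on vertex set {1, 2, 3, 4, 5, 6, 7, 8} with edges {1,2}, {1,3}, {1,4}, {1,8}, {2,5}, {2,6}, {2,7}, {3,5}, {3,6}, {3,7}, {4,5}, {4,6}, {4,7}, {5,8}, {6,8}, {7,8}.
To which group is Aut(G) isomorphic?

G is 4-regular and bipartite with parts {1, 5, 6, 7} and {2, 3, 4, 8} (each part is independent and every cross-pair is an edge), so G = K_{4,4}. Aut(K_{4,4}) is the wreath product S_4 ≀ Z_2: permute within each part, then optionally swap the parts; |Aut| = 2·(4!)² = 1152.

(S_4 × S_4) ⋊ Z_2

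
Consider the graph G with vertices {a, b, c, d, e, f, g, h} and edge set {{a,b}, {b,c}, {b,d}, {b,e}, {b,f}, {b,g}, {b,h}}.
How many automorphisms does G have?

Vertex b has degree 7 and every other vertex has degree 1, so G is the star K_{1,7} with centre b. Any automorphism fixes the centre and permutes the 7 leaves freely, so Aut(G) ≅ S_7 of order 7! = 5040.

5040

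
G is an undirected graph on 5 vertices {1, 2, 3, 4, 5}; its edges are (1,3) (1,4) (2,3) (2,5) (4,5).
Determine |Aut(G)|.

10

G is 2-regular and connected on 5 vertices, i.e. the cycle C_5. The automorphisms of the 5-cycle are exactly the symmetries of a regular 5-gon: the dihedral group D_5, |D_5| = 10.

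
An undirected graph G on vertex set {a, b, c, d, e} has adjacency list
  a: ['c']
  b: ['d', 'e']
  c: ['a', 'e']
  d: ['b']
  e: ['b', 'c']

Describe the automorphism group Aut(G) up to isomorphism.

The degree sequence is [1, 2, 2, 1, 2]; the two degree-1 vertices a and d are the ends of a path, so G = P_5. The only nontrivial automorphism of a path is the end-to-end reflection, so Aut(G) ≅ Z_2.

C_2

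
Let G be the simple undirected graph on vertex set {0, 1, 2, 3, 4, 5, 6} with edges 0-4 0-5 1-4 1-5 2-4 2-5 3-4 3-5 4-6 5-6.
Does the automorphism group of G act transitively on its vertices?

No

Automorphisms preserve degree, but G has vertices of degree 2 and vertices of degree 5; no automorphism maps one to the other, so G is not vertex-transitive.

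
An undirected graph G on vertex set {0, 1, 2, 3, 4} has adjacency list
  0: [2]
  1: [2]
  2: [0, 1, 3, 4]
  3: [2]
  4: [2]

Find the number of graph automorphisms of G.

Vertex 2 has degree 4 and every other vertex has degree 1, so G is the star K_{1,4} with centre 2. Any automorphism fixes the centre and permutes the 4 leaves freely, so Aut(G) ≅ S_4 of order 4! = 24.

24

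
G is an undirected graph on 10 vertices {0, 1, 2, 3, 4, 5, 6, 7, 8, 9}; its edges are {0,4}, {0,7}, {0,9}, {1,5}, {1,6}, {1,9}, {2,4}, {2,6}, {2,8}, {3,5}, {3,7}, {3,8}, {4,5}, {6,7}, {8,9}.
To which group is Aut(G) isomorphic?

S_5

G is 3-regular on 10 vertices with no triangles and no 4-cycles (girth 5): this is the Petersen graph. Viewing the Petersen graph as the Kneser graph K(5,2) — vertices are 2-subsets of {1,…,5}, edges join disjoint pairs — its automorphisms are exactly the permutations of the 5-element set, so Aut ≅ S_5 of order 120.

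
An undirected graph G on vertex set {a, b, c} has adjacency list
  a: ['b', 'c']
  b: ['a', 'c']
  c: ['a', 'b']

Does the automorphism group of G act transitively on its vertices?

Yes

All 3 vertices are pairwise adjacent: G = K_3. Any permutation of the 3 vertices preserves K_3, so Aut(K_3) = S_3 of order 3! = 6. This group acts transitively on the 3 vertices.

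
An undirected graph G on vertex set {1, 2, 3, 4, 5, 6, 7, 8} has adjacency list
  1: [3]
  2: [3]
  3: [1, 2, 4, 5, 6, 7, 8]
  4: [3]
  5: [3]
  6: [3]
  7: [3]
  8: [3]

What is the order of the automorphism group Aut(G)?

Vertex 3 has degree 7 and every other vertex has degree 1, so G is the star K_{1,7} with centre 3. Any automorphism fixes the centre and permutes the 7 leaves freely, so Aut(G) ≅ S_7 of order 7! = 5040.

5040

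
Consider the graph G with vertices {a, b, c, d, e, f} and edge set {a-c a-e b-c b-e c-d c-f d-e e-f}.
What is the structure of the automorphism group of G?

S_2 × S_4

The vertices split by degree into {c, e} (degree 4) and {a, b, d, f} (degree 2); every edge runs between the two parts, so G is the complete bipartite graph K_{2,4}. The parts have unequal sizes, so no automorphism swaps them; each part is permuted independently, giving S_2 × S_4 of order 2!·4! = 48.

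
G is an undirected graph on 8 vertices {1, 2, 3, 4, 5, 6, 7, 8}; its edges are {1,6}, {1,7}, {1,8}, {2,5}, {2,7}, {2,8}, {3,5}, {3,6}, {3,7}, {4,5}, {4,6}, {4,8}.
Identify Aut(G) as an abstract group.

G is 3-regular and bipartite on 2^3 = 8 vertices with girth 4; it is the hypercube graph Q_3. Aut(Q_3) consists of the signed permutations of the 3 coordinate axes: 3! permutations times 2^3 sign flips, so |Aut| = 2^3·3! = 48.

Z_2^3 ⋊ S_3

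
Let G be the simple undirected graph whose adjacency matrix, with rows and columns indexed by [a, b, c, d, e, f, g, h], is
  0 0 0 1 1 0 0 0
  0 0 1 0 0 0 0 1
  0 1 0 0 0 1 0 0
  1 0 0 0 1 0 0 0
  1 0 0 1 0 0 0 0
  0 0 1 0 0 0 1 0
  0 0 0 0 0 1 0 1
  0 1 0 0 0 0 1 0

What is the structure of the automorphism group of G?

G has two connected components, {b, c, f, g, h} and {a, d, e}; each is 2-regular, so G = C_5 ⊔ C_3. No automorphism exchanges components of different sizes, hence Aut(G) is the direct product D_3 × D_5, order 60.

D_3 × D_5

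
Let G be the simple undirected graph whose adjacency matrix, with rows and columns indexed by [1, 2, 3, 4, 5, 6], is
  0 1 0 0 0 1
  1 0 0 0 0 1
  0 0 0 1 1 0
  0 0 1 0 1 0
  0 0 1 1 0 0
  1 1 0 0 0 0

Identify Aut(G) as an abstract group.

(D_3 × D_3) ⋊ Z_2

G has two connected components, {3, 4, 5} and {1, 2, 6}; each is 2-regular, so G = C_3 ⊔ C_3. With two isomorphic components, Aut(G) = Aut(C_3) ≀ S_2 = (D_3 × D_3) ⋊ Z_2: permute each cycle by D_3, then optionally swap the two cycles. Order 2·(2·3)² = 72.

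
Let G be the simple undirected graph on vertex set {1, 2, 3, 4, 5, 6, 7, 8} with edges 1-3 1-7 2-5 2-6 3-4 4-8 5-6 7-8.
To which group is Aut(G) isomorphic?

G has two connected components, {1, 3, 4, 7, 8} and {2, 5, 6}; each is 2-regular, so G = C_5 ⊔ C_3. The components are non-isomorphic (different sizes), so Aut(G) = Aut(C_5) × Aut(C_3) = D_5 × D_3 of order 10·6 = 60.

D_5 × D_3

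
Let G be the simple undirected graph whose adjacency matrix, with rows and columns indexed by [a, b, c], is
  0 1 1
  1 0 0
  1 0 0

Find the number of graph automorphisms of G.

The degree sequence is [2, 1, 1]; the two degree-1 vertices b and c are the ends of a path, so G = P_3. The only nontrivial automorphism of a path is the end-to-end reflection, so Aut(G) ≅ Z_2.

2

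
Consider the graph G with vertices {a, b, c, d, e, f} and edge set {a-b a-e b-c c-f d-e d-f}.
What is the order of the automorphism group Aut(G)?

Every vertex has degree 2 and the graph is connected, so G is the 6-cycle C_6. The automorphisms of the 6-cycle are exactly the symmetries of a regular 6-gon: the dihedral group D_6, |D_6| = 12.

12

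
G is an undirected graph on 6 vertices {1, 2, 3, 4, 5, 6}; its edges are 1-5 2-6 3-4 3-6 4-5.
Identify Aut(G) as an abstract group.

The degree sequence is [1, 1, 2, 2, 2, 2]; the two degree-1 vertices 1 and 2 are the ends of a path, so G = P_6. The only nontrivial automorphism of a path is the end-to-end reflection, so Aut(G) ≅ Z_2.

the cyclic group of order 2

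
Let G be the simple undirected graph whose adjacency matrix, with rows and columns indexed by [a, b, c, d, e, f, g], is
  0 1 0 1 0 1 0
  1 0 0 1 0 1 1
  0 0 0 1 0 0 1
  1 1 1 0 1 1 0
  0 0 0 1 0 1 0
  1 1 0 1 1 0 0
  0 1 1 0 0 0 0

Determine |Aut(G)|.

1

The degree sequence is [3, 4, 2, 5, 2, 4, 2]. Checking the degree-preserving permutations of the vertex set shows that none except the identity preserves every edge, so Aut(G) is trivial.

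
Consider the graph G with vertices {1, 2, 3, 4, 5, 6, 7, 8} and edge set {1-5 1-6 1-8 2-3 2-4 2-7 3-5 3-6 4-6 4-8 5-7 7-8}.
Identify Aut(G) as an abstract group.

Z_2^3 ⋊ S_3

G is 3-regular and bipartite on 2^3 = 8 vertices with girth 4; it is the hypercube graph Q_3. Aut(Q_3) consists of the signed permutations of the 3 coordinate axes: 3! permutations times 2^3 sign flips, so |Aut| = 2^3·3! = 48.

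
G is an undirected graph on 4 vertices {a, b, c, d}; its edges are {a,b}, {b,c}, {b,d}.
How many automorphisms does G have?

6

Vertex b has degree 3 and every other vertex has degree 1, so G is the star K_{1,3} with centre b. Any automorphism fixes the centre and permutes the 3 leaves freely, so Aut(G) ≅ S_3 of order 3! = 6.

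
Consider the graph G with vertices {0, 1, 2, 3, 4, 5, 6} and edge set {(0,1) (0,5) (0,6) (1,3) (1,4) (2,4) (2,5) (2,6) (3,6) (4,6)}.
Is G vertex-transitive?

Vertex 6 is the only vertex of degree 4, so every automorphism fixes it; G is not vertex-transitive.

No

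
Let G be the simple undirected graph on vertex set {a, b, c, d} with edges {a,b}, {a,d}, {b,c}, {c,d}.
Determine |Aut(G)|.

G is 2-regular and bipartite on 2^2 = 4 vertices with girth 4; it is the hypercube graph Q_2. Aut(Q_2) consists of the signed permutations of the 2 coordinate axes: 2! permutations times 2^2 sign flips, so |Aut| = 2^2·2! = 8.

8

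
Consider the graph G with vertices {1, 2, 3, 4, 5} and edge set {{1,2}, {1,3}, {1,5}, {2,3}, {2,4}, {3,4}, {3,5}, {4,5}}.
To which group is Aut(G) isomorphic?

the dihedral group of order 8

Vertex 3 is the unique vertex of degree 4; the remaining 4 vertices each have degree 3 and induce a cycle, so G is the wheel on 5 vertices with hub 3. Every automorphism fixes the hub and acts on the rim 4-cycle, so Aut(G) ≅ Aut(C_4) = D_4 of order 8.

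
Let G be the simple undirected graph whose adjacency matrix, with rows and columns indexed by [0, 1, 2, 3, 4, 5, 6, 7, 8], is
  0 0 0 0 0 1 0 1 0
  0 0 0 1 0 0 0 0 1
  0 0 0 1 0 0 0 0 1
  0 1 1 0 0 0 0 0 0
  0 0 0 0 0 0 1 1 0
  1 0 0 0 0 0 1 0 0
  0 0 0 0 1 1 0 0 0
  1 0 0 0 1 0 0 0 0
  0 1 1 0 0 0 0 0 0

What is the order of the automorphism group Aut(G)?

G has two connected components, {0, 4, 5, 6, 7} and {1, 2, 3, 8}; each is 2-regular, so G = C_5 ⊔ C_4. No automorphism exchanges components of different sizes, hence Aut(G) is the direct product D_4 × D_5, order 80.

80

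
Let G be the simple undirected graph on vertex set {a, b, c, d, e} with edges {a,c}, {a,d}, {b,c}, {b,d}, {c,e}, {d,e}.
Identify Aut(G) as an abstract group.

The vertices split by degree into {c, d} (degree 3) and {a, b, e} (degree 2); every edge runs between the two parts, so G is the complete bipartite graph K_{2,3}. The parts have unequal sizes, so no automorphism swaps them; each part is permuted independently, giving S_3 × S_2 of order 3!·2! = 12.

S_3 × S_2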